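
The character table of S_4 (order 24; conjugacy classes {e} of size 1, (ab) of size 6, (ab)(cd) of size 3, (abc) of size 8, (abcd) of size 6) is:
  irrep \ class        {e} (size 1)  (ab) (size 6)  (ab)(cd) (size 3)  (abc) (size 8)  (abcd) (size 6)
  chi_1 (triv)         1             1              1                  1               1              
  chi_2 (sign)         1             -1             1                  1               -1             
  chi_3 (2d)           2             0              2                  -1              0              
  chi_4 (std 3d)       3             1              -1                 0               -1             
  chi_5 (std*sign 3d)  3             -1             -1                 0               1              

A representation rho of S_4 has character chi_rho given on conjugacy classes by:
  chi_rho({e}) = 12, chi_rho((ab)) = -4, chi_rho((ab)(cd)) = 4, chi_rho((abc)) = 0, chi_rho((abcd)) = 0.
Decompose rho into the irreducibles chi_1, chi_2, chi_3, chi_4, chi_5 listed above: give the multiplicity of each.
Multiplicities: chi_1: 0, chi_2: 2, chi_3: 2, chi_4: 0, chi_5: 2.

Justification: Use <chi_rho, chi> = (1/|G|) sum_C |C| * chi_rho(C) * conj(chi(C)) with |G| = 24 for each irreducible chi in the table:
  <chi_rho, chi_1> = (1/24)[1*(12)*conj(1) + 6*(-4)*conj(1) + 3*(4)*conj(1) + 8*(0)*conj(1) + 6*(0)*conj(1)]
      = (1/24)[(12) + (-24) + (12) + (0) + (0)] = 0/24 = 0
  <chi_rho, chi_2> = (1/24)[1*(12)*conj(1) + 6*(-4)*conj(-1) + 3*(4)*conj(1) + 8*(0)*conj(1) + 6*(0)*conj(-1)]
      = (1/24)[(12) + (24) + (12) + (0) + (0)] = 48/24 = 2
  <chi_rho, chi_3> = (1/24)[1*(12)*conj(2) + 6*(-4)*conj(0) + 3*(4)*conj(2) + 8*(0)*conj(-1) + 6*(0)*conj(0)]
      = (1/24)[(24) + (0) + (24) + (0) + (0)] = 48/24 = 2
  <chi_rho, chi_4> = (1/24)[1*(12)*conj(3) + 6*(-4)*conj(1) + 3*(4)*conj(-1) + 8*(0)*conj(0) + 6*(0)*conj(-1)]
      = (1/24)[(36) + (-24) + (-12) + (0) + (0)] = 0/24 = 0
  <chi_rho, chi_5> = (1/24)[1*(12)*conj(3) + 6*(-4)*conj(-1) + 3*(4)*conj(-1) + 8*(0)*conj(0) + 6*(0)*conj(1)]
      = (1/24)[(36) + (24) + (-12) + (0) + (0)] = 48/24 = 2
Dimension check: dim(rho) = sum (mult * dim) = 0*1 + 2*1 + 2*2 + 0*3 + 2*3 = 12 = chi_rho(e) = 12.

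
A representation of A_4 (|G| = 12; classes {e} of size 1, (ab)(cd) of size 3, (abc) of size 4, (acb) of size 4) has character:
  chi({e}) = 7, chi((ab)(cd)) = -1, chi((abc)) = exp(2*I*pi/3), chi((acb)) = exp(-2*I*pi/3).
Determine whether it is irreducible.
Not irreducible (reducible): <chi, chi> = 5 > 1.

Reasoning: <chi, chi> = (1/|G|) sum_C |C| * |chi(C)|^2 = (1/12)[1*|7|^2 + 3*|-1|^2 + 4*|exp(2*I*pi/3)|^2 + 4*|exp(-2*I*pi/3)|^2]
  = (1/12)[(49) + (3) + (4) + (4)] = 60/12 = 5.
(Exp terms are combined using exp(i*s)*conj(exp(i*t)) = exp(i*(s-t)), and sums of them are collapsed using the identity that for every m > 1 the m distinct m-th roots of unity sum to 0, e.g. 1 + exp(2*I*pi/3) + exp(-2*I*pi/3) = 0.)
A character is irreducible iff <chi, chi> = 1, so this representation is reducible.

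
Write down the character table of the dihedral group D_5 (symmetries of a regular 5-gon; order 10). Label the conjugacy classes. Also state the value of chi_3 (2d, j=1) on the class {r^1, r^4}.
Conjugacy classes: {e} of size 1, {r^1, r^4} of size 2, {r^2, r^3} of size 2, {s, sr, ..., sr^4} of size 5.
Character table:
  irrep \ class              {e} (size 1)  {r^1, r^4} (size 2)  {r^2, r^3} (size 2)  {s, sr, ..., sr^4} (size 5)
  chi_1 (triv)               1             1                    1                    1                          
  chi_2 (sign: r->1, s->-1)  1             1                    1                    -1                         
  chi_3 (2d, j=1)            2             -1/2 + sqrt(5)/2     -sqrt(5)/2 - 1/2     0                          
  chi_4 (2d, j=2)            2             -sqrt(5)/2 - 1/2     -1/2 + sqrt(5)/2     0                          

Spot check: chi_3 (2d, j=1) on {r^1, r^4} = -1/2 + sqrt(5)/2.

Derivation: D_5 has order 2*5 = 10 with 4 conjugacy classes, hence 4 irreducibles. Sum of squared dims 1 + 1 + 4 + 4 = 10 = |G|. Linear characters come from the abelianisation; the 2-dimensional irreps have character r^k -> 2*cos(2*pi*j*k/5), reflections -> 0.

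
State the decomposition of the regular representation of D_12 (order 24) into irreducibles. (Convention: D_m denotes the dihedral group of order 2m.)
Each irreducible V_i of dimension d_i appears with multiplicity d_i, i.e. rho_reg = (direct sum over all irreducibles V_i) d_i V_i. The irreducible dimensions for D_12 are 1, 1, 1, 1, 2, 2, 2, 2, 2: 4 irreducibles of dimension 1, each with multiplicity 1; 5 irreducibles of dimension 2, each with multiplicity 2. Total dimension 4*1*1 + 5*2*2 = 24 = |G|.

Justification: General theorem: in the regular representation of a finite group G, each irreducible appears with multiplicity equal to its dimension. Check: dim(rho_reg) = sum d_i^2 = 1 + 1 + 1 + 1 + 4 + 4 + 4 + 4 + 4 = 24 = |G|.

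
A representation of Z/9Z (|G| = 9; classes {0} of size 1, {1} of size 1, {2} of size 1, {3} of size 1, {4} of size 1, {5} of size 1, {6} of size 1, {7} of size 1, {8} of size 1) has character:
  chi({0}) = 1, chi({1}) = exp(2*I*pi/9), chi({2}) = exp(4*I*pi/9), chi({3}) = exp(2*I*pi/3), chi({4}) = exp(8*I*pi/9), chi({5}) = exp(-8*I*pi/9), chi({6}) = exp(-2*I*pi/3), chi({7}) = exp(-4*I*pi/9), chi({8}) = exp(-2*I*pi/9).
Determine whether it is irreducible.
Irreducible: <chi, chi> = 1.

Details: <chi, chi> = (1/|G|) sum_C |C| * |chi(C)|^2 = (1/9)[1*|1|^2 + 1*|exp(2*I*pi/9)|^2 + 1*|exp(4*I*pi/9)|^2 + 1*|exp(2*I*pi/3)|^2 + 1*|exp(8*I*pi/9)|^2 + 1*|exp(-8*I*pi/9)|^2 + 1*|exp(-2*I*pi/3)|^2 + 1*|exp(-4*I*pi/9)|^2 + 1*|exp(-2*I*pi/9)|^2]
  = (1/9)[(1) + (1) + (1) + (1) + (1) + (1) + (1) + (1) + (1)] = 9/9 = 1.
(Exp terms are combined using exp(i*s)*conj(exp(i*t)) = exp(i*(s-t)), and sums of them are collapsed using the identity that for every m > 1 the m distinct m-th roots of unity sum to 0, e.g. 1 + exp(2*I*pi/3) + exp(-2*I*pi/3) = 0.)
A character is irreducible iff <chi, chi> = 1, so this representation is irreducible.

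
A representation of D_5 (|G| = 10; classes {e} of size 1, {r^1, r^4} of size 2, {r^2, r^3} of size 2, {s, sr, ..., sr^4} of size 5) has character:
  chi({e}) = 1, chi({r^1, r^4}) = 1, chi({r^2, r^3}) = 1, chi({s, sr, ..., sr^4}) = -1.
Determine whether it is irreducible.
Irreducible: <chi, chi> = 1.

<chi, chi> = (1/|G|) sum_C |C| * |chi(C)|^2 = (1/10)[1*|1|^2 + 2*|1|^2 + 2*|1|^2 + 5*|-1|^2]
  = (1/10)[(1) + (2) + (2) + (5)] = 10/10 = 1.
A character is irreducible iff <chi, chi> = 1, so this representation is irreducible.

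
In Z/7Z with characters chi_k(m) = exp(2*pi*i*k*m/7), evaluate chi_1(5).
chi_1(5) = zeta_7^5 = exp(-4*I*pi/7)

Working: chi_1(5) = zeta_7^(1*5) = zeta_7^5. Since zeta_7^7 = 1, this equals zeta_7^5 = exp(2*pi*i*5/7) = exp(-4*I*pi/7).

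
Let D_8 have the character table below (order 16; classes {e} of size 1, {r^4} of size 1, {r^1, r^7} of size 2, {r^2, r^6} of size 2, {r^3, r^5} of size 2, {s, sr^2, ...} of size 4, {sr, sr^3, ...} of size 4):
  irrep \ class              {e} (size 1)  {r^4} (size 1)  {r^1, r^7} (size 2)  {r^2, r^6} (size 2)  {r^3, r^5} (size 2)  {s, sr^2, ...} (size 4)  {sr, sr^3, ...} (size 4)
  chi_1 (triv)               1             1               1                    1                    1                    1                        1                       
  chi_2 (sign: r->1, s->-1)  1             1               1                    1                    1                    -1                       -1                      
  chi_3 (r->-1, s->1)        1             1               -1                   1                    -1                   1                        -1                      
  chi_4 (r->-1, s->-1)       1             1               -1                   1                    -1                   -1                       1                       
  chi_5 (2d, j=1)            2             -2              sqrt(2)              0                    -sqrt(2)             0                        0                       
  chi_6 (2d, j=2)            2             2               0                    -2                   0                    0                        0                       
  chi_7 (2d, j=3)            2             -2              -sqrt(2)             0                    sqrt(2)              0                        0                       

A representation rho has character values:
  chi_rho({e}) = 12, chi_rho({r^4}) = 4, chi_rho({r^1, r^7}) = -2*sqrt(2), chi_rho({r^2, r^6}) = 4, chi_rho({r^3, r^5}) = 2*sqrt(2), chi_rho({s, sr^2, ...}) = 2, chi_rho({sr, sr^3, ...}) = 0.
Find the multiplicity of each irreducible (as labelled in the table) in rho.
Multiplicities: chi_1: 2, chi_2: 1, chi_3: 2, chi_4: 1, chi_5: 0, chi_6: 1, chi_7: 2.

Justification: Use <chi_rho, chi> = (1/|G|) sum_C |C| * chi_rho(C) * conj(chi(C)) with |G| = 16 for each irreducible chi in the table:
  <chi_rho, chi_1> = (1/16)[1*(12)*conj(1) + 1*(4)*conj(1) + 2*(-2*sqrt(2))*conj(1) + 2*(4)*conj(1) + 2*(2*sqrt(2))*conj(1) + 4*(2)*conj(1) + 4*(0)*conj(1)]
      = (1/16)[(12) + (4) + (-4*sqrt(2)) + (8) + (4*sqrt(2)) + (8) + (0)] = 32/16 = 2
  <chi_rho, chi_2> = (1/16)[1*(12)*conj(1) + 1*(4)*conj(1) + 2*(-2*sqrt(2))*conj(1) + 2*(4)*conj(1) + 2*(2*sqrt(2))*conj(1) + 4*(2)*conj(-1) + 4*(0)*conj(-1)]
      = (1/16)[(12) + (4) + (-4*sqrt(2)) + (8) + (4*sqrt(2)) + (-8) + (0)] = 16/16 = 1
  <chi_rho, chi_3> = (1/16)[1*(12)*conj(1) + 1*(4)*conj(1) + 2*(-2*sqrt(2))*conj(-1) + 2*(4)*conj(1) + 2*(2*sqrt(2))*conj(-1) + 4*(2)*conj(1) + 4*(0)*conj(-1)]
      = (1/16)[(12) + (4) + (4*sqrt(2)) + (8) + (-4*sqrt(2)) + (8) + (0)] = 32/16 = 2
  <chi_rho, chi_4> = (1/16)[1*(12)*conj(1) + 1*(4)*conj(1) + 2*(-2*sqrt(2))*conj(-1) + 2*(4)*conj(1) + 2*(2*sqrt(2))*conj(-1) + 4*(2)*conj(-1) + 4*(0)*conj(1)]
      = (1/16)[(12) + (4) + (4*sqrt(2)) + (8) + (-4*sqrt(2)) + (-8) + (0)] = 16/16 = 1
  <chi_rho, chi_5> = (1/16)[1*(12)*conj(2) + 1*(4)*conj(-2) + 2*(-2*sqrt(2))*conj(sqrt(2)) + 2*(4)*conj(0) + 2*(2*sqrt(2))*conj(-sqrt(2)) + 4*(2)*conj(0) + 4*(0)*conj(0)]
      = (1/16)[(24) + (-8) + (-8) + (0) + (-8) + (0) + (0)] = 0/16 = 0
  <chi_rho, chi_6> = (1/16)[1*(12)*conj(2) + 1*(4)*conj(2) + 2*(-2*sqrt(2))*conj(0) + 2*(4)*conj(-2) + 2*(2*sqrt(2))*conj(0) + 4*(2)*conj(0) + 4*(0)*conj(0)]
      = (1/16)[(24) + (8) + (0) + (-16) + (0) + (0) + (0)] = 16/16 = 1
  <chi_rho, chi_7> = (1/16)[1*(12)*conj(2) + 1*(4)*conj(-2) + 2*(-2*sqrt(2))*conj(-sqrt(2)) + 2*(4)*conj(0) + 2*(2*sqrt(2))*conj(sqrt(2)) + 4*(2)*conj(0) + 4*(0)*conj(0)]
      = (1/16)[(24) + (-8) + (8) + (0) + (8) + (0) + (0)] = 32/16 = 2
Dimension check: dim(rho) = sum (mult * dim) = 2*1 + 1*1 + 2*1 + 1*1 + 0*2 + 1*2 + 2*2 = 12 = chi_rho(e) = 12.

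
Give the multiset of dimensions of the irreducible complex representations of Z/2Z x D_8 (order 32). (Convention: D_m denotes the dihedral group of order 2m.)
Dimensions: 1, 1, 1, 1, 1, 1, 1, 1, 2, 2, 2, 2, 2, 2

Solution. There are 14 irreducibles (= number of conjugacy classes). Their dimensions d_i satisfy sum d_i^2 = |G| = 32: 1 + 1 + 1 + 1 + 1 + 1 + 1 + 1 + 4 + 4 + 4 + 4 + 4 + 4 = 32. (For the product with Z/2Z: each of the 2 1-dim characters of Z/2Z tensors with each irrep of D_8, giving 2 copies of each D_8-dimension.)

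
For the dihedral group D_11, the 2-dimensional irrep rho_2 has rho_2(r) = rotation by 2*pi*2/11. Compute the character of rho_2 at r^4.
chi_{rho_2}(r^4) = 2*cos(2*pi*2*4/11) = -2*cos(5*pi/11)

rho_2(r^4) is rotation by angle 2*pi*2*4/11, whose trace is 2*cos(2*pi*2*4/11) = -2*cos(5*pi/11).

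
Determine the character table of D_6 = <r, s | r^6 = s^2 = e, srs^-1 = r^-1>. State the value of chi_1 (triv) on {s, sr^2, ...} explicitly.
Conjugacy classes: {e} of size 1, {r^3} of size 1, {r^1, r^5} of size 2, {r^2, r^4} of size 2, {s, sr^2, ...} of size 3, {sr, sr^3, ...} of size 3.
Character table:
  irrep \ class              {e} (size 1)  {r^3} (size 1)  {r^1, r^5} (size 2)  {r^2, r^4} (size 2)  {s, sr^2, ...} (size 3)  {sr, sr^3, ...} (size 3)
  chi_1 (triv)               1             1               1                    1                    1                        1                       
  chi_2 (sign: r->1, s->-1)  1             1               1                    1                    -1                       -1                      
  chi_3 (r->-1, s->1)        1             -1              -1                   1                    1                        -1                      
  chi_4 (r->-1, s->-1)       1             -1              -1                   1                    -1                       1                       
  chi_5 (2d, j=1)            2             -2              1                    -1                   0                        0                       
  chi_6 (2d, j=2)            2             2               -1                   -1                   0                        0                       

Spot check: chi_1 (triv) on {s, sr^2, ...} = 1.

Explanation: D_6 has order 2*6 = 12 with 6 conjugacy classes, hence 6 irreducibles. Sum of squared dims 1 + 1 + 1 + 1 + 4 + 4 = 12 = |G|. Linear characters come from the abelianisation; the 2-dimensional irreps have character r^k -> 2*cos(2*pi*j*k/6), reflections -> 0.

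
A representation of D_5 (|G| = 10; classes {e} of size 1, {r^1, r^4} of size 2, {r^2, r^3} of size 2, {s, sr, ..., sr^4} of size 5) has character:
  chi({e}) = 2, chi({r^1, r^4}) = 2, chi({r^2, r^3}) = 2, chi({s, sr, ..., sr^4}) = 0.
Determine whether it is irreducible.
Not irreducible (reducible): <chi, chi> = 2 > 1.

Reasoning: <chi, chi> = (1/|G|) sum_C |C| * |chi(C)|^2 = (1/10)[1*|2|^2 + 2*|2|^2 + 2*|2|^2 + 5*|0|^2]
  = (1/10)[(4) + (8) + (8) + (0)] = 20/10 = 2.
A character is irreducible iff <chi, chi> = 1, so this representation is reducible.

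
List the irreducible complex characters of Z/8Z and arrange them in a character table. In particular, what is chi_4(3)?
Character table of Z/8Z (irreps indexed chi_0,...,chi_7 with chi_k(m) = zeta_8^(k*m), zeta_8 = exp(2*pi*i/8)):
  irrep \ class  {0} (size 1)  {1} (size 1)    {2} (size 1)  {3} (size 1)    {4} (size 1)  {5} (size 1)    {6} (size 1)  {7} (size 1)  
  chi_0          1             1               1             1               1             1               1             1             
  chi_1          1             exp(I*pi/4)     I             exp(3*I*pi/4)   -1            exp(-3*I*pi/4)  -I            exp(-I*pi/4)  
  chi_2          1             I               -1            -I              1             I               -1            -I            
  chi_3          1             exp(3*I*pi/4)   -I            exp(I*pi/4)     -1            exp(-I*pi/4)    I             exp(-3*I*pi/4)
  chi_4          1             -1              1             -1              1             -1              1             -1            
  chi_5          1             exp(-3*I*pi/4)  I             exp(-I*pi/4)    -1            exp(I*pi/4)     -I            exp(3*I*pi/4) 
  chi_6          1             -I              -1            I               1             -I              -1            I             
  chi_7          1             exp(-I*pi/4)    -I            exp(-3*I*pi/4)  -1            exp(3*I*pi/4)   I             exp(I*pi/4)   

Spot check: chi_4(3) = zeta_8^(4*3) = zeta_8^12 = -1.

Argument: Z/8Z is abelian, so all 8 irreducible complex representations are 1-dimensional. They are given by chi_k(m) = zeta_8^(k*m) for k = 0,...,7. Row orthogonality: sum_m chi_k(m) conj(chi_l(m)) = 8 * [k = l].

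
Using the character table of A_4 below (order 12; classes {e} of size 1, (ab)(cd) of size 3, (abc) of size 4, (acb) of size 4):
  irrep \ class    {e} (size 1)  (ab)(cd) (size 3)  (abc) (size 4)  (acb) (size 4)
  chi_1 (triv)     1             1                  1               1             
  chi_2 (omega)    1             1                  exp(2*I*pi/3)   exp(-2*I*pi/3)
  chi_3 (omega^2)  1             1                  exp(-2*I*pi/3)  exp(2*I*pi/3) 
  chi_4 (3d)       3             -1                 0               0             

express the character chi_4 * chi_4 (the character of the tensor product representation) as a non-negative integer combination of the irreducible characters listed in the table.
chi_4 tensor chi_4 = chi_1 + chi_2 + chi_3 + 2*chi_4 (all other irreducibles have multiplicity 0).

Explanation: The character of a tensor product is the pointwise product (chi_4 * chi_4)(C) = chi_4(C) * chi_4(C):
  {e}: (3)*(3), (ab)(cd): (-1)*(-1), (abc): (0)*(0), (acb): (0)*(0)
so (chi_4 * chi_4) takes values
  {e} -> 9, (ab)(cd) -> 1, (abc) -> 0, (acb) -> 0.
Now take the inner product of this character with each irreducible chi from the table, <chi_4*chi_4, chi> = (1/12) sum_C |C| (chi_4*chi_4)(C) conj(chi(C)):
  <chi_4*chi_4, chi_1> = (1/12)[1*(9)*conj(1) + 3*(1)*conj(1) + 4*(0)*conj(1) + 4*(0)*conj(1)]
      = (1/12)[(9) + (3) + (0) + (0)] = 12/12 = 1
  <chi_4*chi_4, chi_2> = (1/12)[1*(9)*conj(1) + 3*(1)*conj(1) + 4*(0)*conj(exp(2*I*pi/3)) + 4*(0)*conj(exp(-2*I*pi/3))]
      = (1/12)[(9) + (3) + (0) + (0)] = 12/12 = 1
  <chi_4*chi_4, chi_3> = (1/12)[1*(9)*conj(1) + 3*(1)*conj(1) + 4*(0)*conj(exp(-2*I*pi/3)) + 4*(0)*conj(exp(2*I*pi/3))]
      = (1/12)[(9) + (3) + (0) + (0)] = 12/12 = 1
  <chi_4*chi_4, chi_4> = (1/12)[1*(9)*conj(3) + 3*(1)*conj(-1) + 4*(0)*conj(0) + 4*(0)*conj(0)]
      = (1/12)[(27) + (-3) + (0) + (0)] = 24/12 = 2
(Exp terms are combined using exp(i*s)*conj(exp(i*t)) = exp(i*(s-t)), and sums of them are collapsed using the identity that for every m > 1 the m distinct m-th roots of unity sum to 0, e.g. 1 + exp(2*I*pi/3) + exp(-2*I*pi/3) = 0.)
Hence the multiplicities are chi_1: 1, chi_2: 1, chi_3: 1, chi_4: 2. Dimension check: dim(chi_4)*dim(chi_4) = 3*3 = 9 and sum (mult * dim) = 1*1 + 1*1 + 1*1 + 2*3 = 9.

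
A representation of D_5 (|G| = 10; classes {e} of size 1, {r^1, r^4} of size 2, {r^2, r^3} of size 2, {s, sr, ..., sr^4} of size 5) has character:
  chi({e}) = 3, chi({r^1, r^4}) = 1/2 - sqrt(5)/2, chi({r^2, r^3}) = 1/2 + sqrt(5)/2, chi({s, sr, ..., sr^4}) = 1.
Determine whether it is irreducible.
Not irreducible (reducible): <chi, chi> = 2 > 1.

Working: <chi, chi> = (1/|G|) sum_C |C| * |chi(C)|^2 = (1/10)[1*|3|^2 + 2*|1/2 - sqrt(5)/2|^2 + 2*|1/2 + sqrt(5)/2|^2 + 5*|1|^2]
  = (1/10)[(9) + (3 - sqrt(5)) + (sqrt(5) + 3) + (5)] = 20/10 = 2.
A character is irreducible iff <chi, chi> = 1, so this representation is reducible.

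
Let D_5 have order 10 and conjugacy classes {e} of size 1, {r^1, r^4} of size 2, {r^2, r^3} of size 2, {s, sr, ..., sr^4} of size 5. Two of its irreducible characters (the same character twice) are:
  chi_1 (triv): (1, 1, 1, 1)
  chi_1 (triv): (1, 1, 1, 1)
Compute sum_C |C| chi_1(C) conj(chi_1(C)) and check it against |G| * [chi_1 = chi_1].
Sum = 10 = |G| = 10; so <chi_1, chi_1> = 1 (norm-1 confirms irreducibility).

Solution. Compute term by term over conjugacy classes (|C| * chi_1(C) * conj(chi_1(C))):
  1*(1)*conj(1) + 2*(1)*conj(1) + 2*(1)*conj(1) + 5*(1)*conj(1)
  = (1) + (2) + (2) + (5)
  = 10.
Dividing by |G| = 10 gives 10/10 = 1, matching the row-orthogonality relation <chi_1, chi_1> = [chi_1 = chi_1].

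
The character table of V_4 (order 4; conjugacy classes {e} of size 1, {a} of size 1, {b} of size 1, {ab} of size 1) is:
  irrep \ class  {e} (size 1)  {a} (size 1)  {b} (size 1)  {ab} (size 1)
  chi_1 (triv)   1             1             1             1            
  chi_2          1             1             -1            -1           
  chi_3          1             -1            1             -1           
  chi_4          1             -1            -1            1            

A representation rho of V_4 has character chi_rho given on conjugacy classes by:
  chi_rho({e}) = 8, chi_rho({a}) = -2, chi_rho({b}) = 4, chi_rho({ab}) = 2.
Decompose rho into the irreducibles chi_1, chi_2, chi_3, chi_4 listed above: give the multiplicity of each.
Multiplicities: chi_1: 3, chi_2: 0, chi_3: 3, chi_4: 2.

Justification: Use <chi_rho, chi> = (1/|G|) sum_C |C| * chi_rho(C) * conj(chi(C)) with |G| = 4 for each irreducible chi in the table:
  <chi_rho, chi_1> = (1/4)[1*(8)*conj(1) + 1*(-2)*conj(1) + 1*(4)*conj(1) + 1*(2)*conj(1)]
      = (1/4)[(8) + (-2) + (4) + (2)] = 12/4 = 3
  <chi_rho, chi_2> = (1/4)[1*(8)*conj(1) + 1*(-2)*conj(1) + 1*(4)*conj(-1) + 1*(2)*conj(-1)]
      = (1/4)[(8) + (-2) + (-4) + (-2)] = 0/4 = 0
  <chi_rho, chi_3> = (1/4)[1*(8)*conj(1) + 1*(-2)*conj(-1) + 1*(4)*conj(1) + 1*(2)*conj(-1)]
      = (1/4)[(8) + (2) + (4) + (-2)] = 12/4 = 3
  <chi_rho, chi_4> = (1/4)[1*(8)*conj(1) + 1*(-2)*conj(-1) + 1*(4)*conj(-1) + 1*(2)*conj(1)]
      = (1/4)[(8) + (2) + (-4) + (2)] = 8/4 = 2
Dimension check: dim(rho) = sum (mult * dim) = 3*1 + 0*1 + 3*1 + 2*1 = 8 = chi_rho(e) = 8.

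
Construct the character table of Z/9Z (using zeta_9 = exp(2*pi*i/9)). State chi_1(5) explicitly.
Character table of Z/9Z (irreps indexed chi_0,...,chi_8 with chi_k(m) = zeta_9^(k*m), zeta_9 = exp(2*pi*i/9)):
  irrep \ class  {0} (size 1)  {1} (size 1)    {2} (size 1)    {3} (size 1)    {4} (size 1)    {5} (size 1)    {6} (size 1)    {7} (size 1)    {8} (size 1)  
  chi_0          1             1               1               1               1               1               1               1               1             
  chi_1          1             exp(2*I*pi/9)   exp(4*I*pi/9)   exp(2*I*pi/3)   exp(8*I*pi/9)   exp(-8*I*pi/9)  exp(-2*I*pi/3)  exp(-4*I*pi/9)  exp(-2*I*pi/9)
  chi_2          1             exp(4*I*pi/9)   exp(8*I*pi/9)   exp(-2*I*pi/3)  exp(-2*I*pi/9)  exp(2*I*pi/9)   exp(2*I*pi/3)   exp(-8*I*pi/9)  exp(-4*I*pi/9)
  chi_3          1             exp(2*I*pi/3)   exp(-2*I*pi/3)  1               exp(2*I*pi/3)   exp(-2*I*pi/3)  1               exp(2*I*pi/3)   exp(-2*I*pi/3)
  chi_4          1             exp(8*I*pi/9)   exp(-2*I*pi/9)  exp(2*I*pi/3)   exp(-4*I*pi/9)  exp(4*I*pi/9)   exp(-2*I*pi/3)  exp(2*I*pi/9)   exp(-8*I*pi/9)
  chi_5          1             exp(-8*I*pi/9)  exp(2*I*pi/9)   exp(-2*I*pi/3)  exp(4*I*pi/9)   exp(-4*I*pi/9)  exp(2*I*pi/3)   exp(-2*I*pi/9)  exp(8*I*pi/9) 
  chi_6          1             exp(-2*I*pi/3)  exp(2*I*pi/3)   1               exp(-2*I*pi/3)  exp(2*I*pi/3)   1               exp(-2*I*pi/3)  exp(2*I*pi/3) 
  chi_7          1             exp(-4*I*pi/9)  exp(-8*I*pi/9)  exp(2*I*pi/3)   exp(2*I*pi/9)   exp(-2*I*pi/9)  exp(-2*I*pi/3)  exp(8*I*pi/9)   exp(4*I*pi/9) 
  chi_8          1             exp(-2*I*pi/9)  exp(-4*I*pi/9)  exp(-2*I*pi/3)  exp(-8*I*pi/9)  exp(8*I*pi/9)   exp(2*I*pi/3)   exp(4*I*pi/9)   exp(2*I*pi/9) 

Spot check: chi_1(5) = zeta_9^(1*5) = zeta_9^5 = exp(-8*I*pi/9).

Z/9Z is abelian, so all 9 irreducible complex representations are 1-dimensional. They are given by chi_k(m) = zeta_9^(k*m) for k = 0,...,8. Row orthogonality: sum_m chi_k(m) conj(chi_l(m)) = 9 * [k = l].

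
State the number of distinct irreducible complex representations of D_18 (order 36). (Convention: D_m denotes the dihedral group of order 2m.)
12

Derivation: The number of irreducible complex representations of a finite group equals its number of conjugacy classes. D_18 has 12 conjugacy classes (n/2 + 3 for n even), so D_18 (order 36) has exactly 12 irreducible complex representations.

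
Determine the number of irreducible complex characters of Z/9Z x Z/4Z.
36

The number of irreducible complex representations of a finite group equals its number of conjugacy classes. Z/9Z x Z/4Z is abelian of order 36, so every element is its own conjugacy class: 36 classes, so Z/9Z x Z/4Z (order 36) has exactly 36 irreducible complex representations.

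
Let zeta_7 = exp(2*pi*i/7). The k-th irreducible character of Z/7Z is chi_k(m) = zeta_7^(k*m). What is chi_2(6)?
chi_2(6) = zeta_7^12 = exp(-4*I*pi/7)

Details: chi_2(6) = zeta_7^(2*6) = zeta_7^12. Since zeta_7^7 = 1, this equals zeta_7^5 = exp(2*pi*i*5/7) = exp(-4*I*pi/7).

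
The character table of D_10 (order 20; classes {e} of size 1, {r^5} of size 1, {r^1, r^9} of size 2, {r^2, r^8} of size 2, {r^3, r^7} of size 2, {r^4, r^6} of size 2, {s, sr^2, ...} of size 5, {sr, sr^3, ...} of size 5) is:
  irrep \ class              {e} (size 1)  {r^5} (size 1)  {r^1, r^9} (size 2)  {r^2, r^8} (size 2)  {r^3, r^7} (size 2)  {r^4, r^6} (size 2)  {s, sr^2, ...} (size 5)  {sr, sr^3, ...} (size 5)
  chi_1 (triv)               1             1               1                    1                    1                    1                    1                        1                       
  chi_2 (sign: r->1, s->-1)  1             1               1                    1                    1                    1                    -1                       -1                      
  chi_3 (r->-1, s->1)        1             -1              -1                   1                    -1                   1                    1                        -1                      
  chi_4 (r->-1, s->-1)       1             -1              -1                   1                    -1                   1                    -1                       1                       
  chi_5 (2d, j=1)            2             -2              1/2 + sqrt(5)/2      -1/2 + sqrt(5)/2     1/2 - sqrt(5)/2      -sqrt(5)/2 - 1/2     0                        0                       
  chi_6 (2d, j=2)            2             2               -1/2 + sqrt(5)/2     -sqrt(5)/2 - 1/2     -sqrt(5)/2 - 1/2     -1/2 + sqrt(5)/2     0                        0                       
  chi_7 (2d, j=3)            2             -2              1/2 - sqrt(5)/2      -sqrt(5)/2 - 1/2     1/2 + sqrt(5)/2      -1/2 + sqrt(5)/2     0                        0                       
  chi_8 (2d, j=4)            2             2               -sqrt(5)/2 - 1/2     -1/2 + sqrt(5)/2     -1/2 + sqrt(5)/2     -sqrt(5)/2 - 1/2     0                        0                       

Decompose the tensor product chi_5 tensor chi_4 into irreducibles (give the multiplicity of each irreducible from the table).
chi_5 tensor chi_4 = chi_8 (all other irreducibles have multiplicity 0).

Solution. The character of a tensor product is the pointwise product (chi_5 * chi_4)(C) = chi_5(C) * chi_4(C):
  {e}: (2)*(1), {r^5}: (-2)*(-1), {r^1, r^9}: (1/2 + sqrt(5)/2)*(-1), {r^2, r^8}: (-1/2 + sqrt(5)/2)*(1), {r^3, r^7}: (1/2 - sqrt(5)/2)*(-1), {r^4, r^6}: (-sqrt(5)/2 - 1/2)*(1), {s, sr^2, ...}: (0)*(-1), {sr, sr^3, ...}: (0)*(1)
so (chi_5 * chi_4) takes values
  {e} -> 2, {r^5} -> 2, {r^1, r^9} -> -sqrt(5)/2 - 1/2, {r^2, r^8} -> -1/2 + sqrt(5)/2, {r^3, r^7} -> -1/2 + sqrt(5)/2, {r^4, r^6} -> -sqrt(5)/2 - 1/2, {s, sr^2, ...} -> 0, {sr, sr^3, ...} -> 0.
Now take the inner product of this character with each irreducible chi from the table, <chi_5*chi_4, chi> = (1/20) sum_C |C| (chi_5*chi_4)(C) conj(chi(C)):
  <chi_5*chi_4, chi_1> = (1/20)[1*(2)*conj(1) + 1*(2)*conj(1) + 2*(-sqrt(5)/2 - 1/2)*conj(1) + 2*(-1/2 + sqrt(5)/2)*conj(1) + 2*(-1/2 + sqrt(5)/2)*conj(1) + 2*(-sqrt(5)/2 - 1/2)*conj(1) + 5*(0)*conj(1) + 5*(0)*conj(1)]
      = (1/20)[(2) + (2) + (-sqrt(5) - 1) + (-1 + sqrt(5)) + (-1 + sqrt(5)) + (-sqrt(5) - 1) + (0) + (0)] = 0/20 = 0
  <chi_5*chi_4, chi_2> = (1/20)[1*(2)*conj(1) + 1*(2)*conj(1) + 2*(-sqrt(5)/2 - 1/2)*conj(1) + 2*(-1/2 + sqrt(5)/2)*conj(1) + 2*(-1/2 + sqrt(5)/2)*conj(1) + 2*(-sqrt(5)/2 - 1/2)*conj(1) + 5*(0)*conj(-1) + 5*(0)*conj(-1)]
      = (1/20)[(2) + (2) + (-sqrt(5) - 1) + (-1 + sqrt(5)) + (-1 + sqrt(5)) + (-sqrt(5) - 1) + (0) + (0)] = 0/20 = 0
  <chi_5*chi_4, chi_3> = (1/20)[1*(2)*conj(1) + 1*(2)*conj(-1) + 2*(-sqrt(5)/2 - 1/2)*conj(-1) + 2*(-1/2 + sqrt(5)/2)*conj(1) + 2*(-1/2 + sqrt(5)/2)*conj(-1) + 2*(-sqrt(5)/2 - 1/2)*conj(1) + 5*(0)*conj(1) + 5*(0)*conj(-1)]
      = (1/20)[(2) + (-2) + (1 + sqrt(5)) + (-1 + sqrt(5)) + (1 - sqrt(5)) + (-sqrt(5) - 1) + (0) + (0)] = 0/20 = 0
  <chi_5*chi_4, chi_4> = (1/20)[1*(2)*conj(1) + 1*(2)*conj(-1) + 2*(-sqrt(5)/2 - 1/2)*conj(-1) + 2*(-1/2 + sqrt(5)/2)*conj(1) + 2*(-1/2 + sqrt(5)/2)*conj(-1) + 2*(-sqrt(5)/2 - 1/2)*conj(1) + 5*(0)*conj(-1) + 5*(0)*conj(1)]
      = (1/20)[(2) + (-2) + (1 + sqrt(5)) + (-1 + sqrt(5)) + (1 - sqrt(5)) + (-sqrt(5) - 1) + (0) + (0)] = 0/20 = 0
  <chi_5*chi_4, chi_5> = (1/20)[1*(2)*conj(2) + 1*(2)*conj(-2) + 2*(-sqrt(5)/2 - 1/2)*conj(1/2 + sqrt(5)/2) + 2*(-1/2 + sqrt(5)/2)*conj(-1/2 + sqrt(5)/2) + 2*(-1/2 + sqrt(5)/2)*conj(1/2 - sqrt(5)/2) + 2*(-sqrt(5)/2 - 1/2)*conj(-sqrt(5)/2 - 1/2) + 5*(0)*conj(0) + 5*(0)*conj(0)]
      = (1/20)[(4) + (-4) + (-3 - sqrt(5)) + (3 - sqrt(5)) + (-3 + sqrt(5)) + (sqrt(5) + 3) + (0) + (0)] = 0/20 = 0
  <chi_5*chi_4, chi_6> = (1/20)[1*(2)*conj(2) + 1*(2)*conj(2) + 2*(-sqrt(5)/2 - 1/2)*conj(-1/2 + sqrt(5)/2) + 2*(-1/2 + sqrt(5)/2)*conj(-sqrt(5)/2 - 1/2) + 2*(-1/2 + sqrt(5)/2)*conj(-sqrt(5)/2 - 1/2) + 2*(-sqrt(5)/2 - 1/2)*conj(-1/2 + sqrt(5)/2) + 5*(0)*conj(0) + 5*(0)*conj(0)]
      = (1/20)[(4) + (4) + (-2) + (-2) + (-2) + (-2) + (0) + (0)] = 0/20 = 0
  <chi_5*chi_4, chi_7> = (1/20)[1*(2)*conj(2) + 1*(2)*conj(-2) + 2*(-sqrt(5)/2 - 1/2)*conj(1/2 - sqrt(5)/2) + 2*(-1/2 + sqrt(5)/2)*conj(-sqrt(5)/2 - 1/2) + 2*(-1/2 + sqrt(5)/2)*conj(1/2 + sqrt(5)/2) + 2*(-sqrt(5)/2 - 1/2)*conj(-1/2 + sqrt(5)/2) + 5*(0)*conj(0) + 5*(0)*conj(0)]
      = (1/20)[(4) + (-4) + (2) + (-2) + (2) + (-2) + (0) + (0)] = 0/20 = 0
  <chi_5*chi_4, chi_8> = (1/20)[1*(2)*conj(2) + 1*(2)*conj(2) + 2*(-sqrt(5)/2 - 1/2)*conj(-sqrt(5)/2 - 1/2) + 2*(-1/2 + sqrt(5)/2)*conj(-1/2 + sqrt(5)/2) + 2*(-1/2 + sqrt(5)/2)*conj(-1/2 + sqrt(5)/2) + 2*(-sqrt(5)/2 - 1/2)*conj(-sqrt(5)/2 - 1/2) + 5*(0)*conj(0) + 5*(0)*conj(0)]
      = (1/20)[(4) + (4) + (sqrt(5) + 3) + (3 - sqrt(5)) + (3 - sqrt(5)) + (sqrt(5) + 3) + (0) + (0)] = 20/20 = 1
Hence the multiplicities are chi_8: 1. Dimension check: dim(chi_5)*dim(chi_4) = 2*1 = 2 and sum (mult * dim) = 1*2 = 2.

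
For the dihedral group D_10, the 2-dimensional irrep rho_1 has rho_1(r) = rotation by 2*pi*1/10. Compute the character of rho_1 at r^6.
chi_{rho_1}(r^6) = 2*cos(2*pi*1*6/10) = -sqrt(5)/2 - 1/2

Proof sketch: rho_1(r^6) is rotation by angle 2*pi*1*6/10, whose trace is 2*cos(2*pi*1*6/10) = -sqrt(5)/2 - 1/2.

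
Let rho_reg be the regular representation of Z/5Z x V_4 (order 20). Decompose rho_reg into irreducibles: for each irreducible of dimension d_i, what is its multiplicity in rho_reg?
Each irreducible V_i of dimension d_i appears with multiplicity d_i, i.e. rho_reg = (direct sum over all irreducibles V_i) d_i V_i. The irreducible dimensions for Z/5Z x V_4 are 1, 1, 1, 1, 1, 1, 1, 1, 1, 1, 1, 1, 1, 1, 1, 1, 1, 1, 1, 1: 20 irreducibles of dimension 1, each with multiplicity 1. Total dimension 20*1*1 = 20 = |G|.

Argument: General theorem: in the regular representation of a finite group G, each irreducible appears with multiplicity equal to its dimension. Check: dim(rho_reg) = sum d_i^2 = 1 + 1 + 1 + 1 + 1 + 1 + 1 + 1 + 1 + 1 + 1 + 1 + 1 + 1 + 1 + 1 + 1 + 1 + 1 + 1 = 20 = |G|.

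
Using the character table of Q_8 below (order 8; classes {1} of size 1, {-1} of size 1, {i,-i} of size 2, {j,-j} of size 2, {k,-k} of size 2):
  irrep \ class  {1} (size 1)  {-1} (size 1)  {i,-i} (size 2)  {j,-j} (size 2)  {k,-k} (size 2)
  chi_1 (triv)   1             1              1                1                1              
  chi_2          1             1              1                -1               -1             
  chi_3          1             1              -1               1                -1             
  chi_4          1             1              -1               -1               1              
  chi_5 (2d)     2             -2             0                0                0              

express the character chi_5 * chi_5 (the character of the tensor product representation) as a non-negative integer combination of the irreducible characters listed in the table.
chi_5 tensor chi_5 = chi_1 + chi_2 + chi_3 + chi_4 (all other irreducibles have multiplicity 0).

Argument: The character of a tensor product is the pointwise product (chi_5 * chi_5)(C) = chi_5(C) * chi_5(C):
  {1}: (2)*(2), {-1}: (-2)*(-2), {i,-i}: (0)*(0), {j,-j}: (0)*(0), {k,-k}: (0)*(0)
so (chi_5 * chi_5) takes values
  {1} -> 4, {-1} -> 4, {i,-i} -> 0, {j,-j} -> 0, {k,-k} -> 0.
Now take the inner product of this character with each irreducible chi from the table, <chi_5*chi_5, chi> = (1/8) sum_C |C| (chi_5*chi_5)(C) conj(chi(C)):
  <chi_5*chi_5, chi_1> = (1/8)[1*(4)*conj(1) + 1*(4)*conj(1) + 2*(0)*conj(1) + 2*(0)*conj(1) + 2*(0)*conj(1)]
      = (1/8)[(4) + (4) + (0) + (0) + (0)] = 8/8 = 1
  <chi_5*chi_5, chi_2> = (1/8)[1*(4)*conj(1) + 1*(4)*conj(1) + 2*(0)*conj(1) + 2*(0)*conj(-1) + 2*(0)*conj(-1)]
      = (1/8)[(4) + (4) + (0) + (0) + (0)] = 8/8 = 1
  <chi_5*chi_5, chi_3> = (1/8)[1*(4)*conj(1) + 1*(4)*conj(1) + 2*(0)*conj(-1) + 2*(0)*conj(1) + 2*(0)*conj(-1)]
      = (1/8)[(4) + (4) + (0) + (0) + (0)] = 8/8 = 1
  <chi_5*chi_5, chi_4> = (1/8)[1*(4)*conj(1) + 1*(4)*conj(1) + 2*(0)*conj(-1) + 2*(0)*conj(-1) + 2*(0)*conj(1)]
      = (1/8)[(4) + (4) + (0) + (0) + (0)] = 8/8 = 1
  <chi_5*chi_5, chi_5> = (1/8)[1*(4)*conj(2) + 1*(4)*conj(-2) + 2*(0)*conj(0) + 2*(0)*conj(0) + 2*(0)*conj(0)]
      = (1/8)[(8) + (-8) + (0) + (0) + (0)] = 0/8 = 0
Hence the multiplicities are chi_1: 1, chi_2: 1, chi_3: 1, chi_4: 1. Dimension check: dim(chi_5)*dim(chi_5) = 2*2 = 4 and sum (mult * dim) = 1*1 + 1*1 + 1*1 + 1*1 = 4.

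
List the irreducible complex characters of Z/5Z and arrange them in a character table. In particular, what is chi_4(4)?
Character table of Z/5Z (irreps indexed chi_0,...,chi_4 with chi_k(m) = zeta_5^(k*m), zeta_5 = exp(2*pi*i/5)):
  irrep \ class  {0} (size 1)  {1} (size 1)    {2} (size 1)    {3} (size 1)    {4} (size 1)  
  chi_0          1             1               1               1               1             
  chi_1          1             exp(2*I*pi/5)   exp(4*I*pi/5)   exp(-4*I*pi/5)  exp(-2*I*pi/5)
  chi_2          1             exp(4*I*pi/5)   exp(-2*I*pi/5)  exp(2*I*pi/5)   exp(-4*I*pi/5)
  chi_3          1             exp(-4*I*pi/5)  exp(2*I*pi/5)   exp(-2*I*pi/5)  exp(4*I*pi/5) 
  chi_4          1             exp(-2*I*pi/5)  exp(-4*I*pi/5)  exp(4*I*pi/5)   exp(2*I*pi/5) 

Spot check: chi_4(4) = zeta_5^(4*4) = zeta_5^16 = exp(2*I*pi/5).

Derivation: Z/5Z is abelian, so all 5 irreducible complex representations are 1-dimensional. They are given by chi_k(m) = zeta_5^(k*m) for k = 0,...,4. Row orthogonality: sum_m chi_k(m) conj(chi_l(m)) = 5 * [k = l].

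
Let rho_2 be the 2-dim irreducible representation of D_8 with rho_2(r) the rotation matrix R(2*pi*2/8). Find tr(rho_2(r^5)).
chi_{rho_2}(r^5) = 2*cos(2*pi*2*5/8) = 0

rho_2(r^5) is rotation by angle 2*pi*2*5/8, whose trace is 2*cos(2*pi*2*5/8) = 0.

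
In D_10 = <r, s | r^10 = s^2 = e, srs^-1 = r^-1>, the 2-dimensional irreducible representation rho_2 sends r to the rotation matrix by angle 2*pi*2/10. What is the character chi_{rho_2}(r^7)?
chi_{rho_2}(r^7) = 2*cos(2*pi*2*7/10) = -sqrt(5)/2 - 1/2

Proof sketch: rho_2(r^7) is rotation by angle 2*pi*2*7/10, whose trace is 2*cos(2*pi*2*7/10) = -sqrt(5)/2 - 1/2.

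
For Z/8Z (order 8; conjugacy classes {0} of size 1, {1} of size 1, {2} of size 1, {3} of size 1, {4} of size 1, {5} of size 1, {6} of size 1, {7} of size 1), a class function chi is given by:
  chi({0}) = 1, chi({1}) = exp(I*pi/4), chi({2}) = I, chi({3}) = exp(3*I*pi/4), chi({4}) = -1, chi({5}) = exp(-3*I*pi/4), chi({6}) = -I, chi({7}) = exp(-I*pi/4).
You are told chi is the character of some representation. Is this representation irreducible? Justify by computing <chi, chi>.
Irreducible: <chi, chi> = 1.

Why: <chi, chi> = (1/|G|) sum_C |C| * |chi(C)|^2 = (1/8)[1*|1|^2 + 1*|exp(I*pi/4)|^2 + 1*|I|^2 + 1*|exp(3*I*pi/4)|^2 + 1*|-1|^2 + 1*|exp(-3*I*pi/4)|^2 + 1*|-I|^2 + 1*|exp(-I*pi/4)|^2]
  = (1/8)[(1) + (1) + (1) + (1) + (1) + (1) + (1) + (1)] = 8/8 = 1.
(Exp terms are combined using exp(i*s)*conj(exp(i*t)) = exp(i*(s-t)), and sums of them are collapsed using the identity that for every m > 1 the m distinct m-th roots of unity sum to 0, e.g. 1 + exp(2*I*pi/3) + exp(-2*I*pi/3) = 0.)
A character is irreducible iff <chi, chi> = 1, so this representation is irreducible.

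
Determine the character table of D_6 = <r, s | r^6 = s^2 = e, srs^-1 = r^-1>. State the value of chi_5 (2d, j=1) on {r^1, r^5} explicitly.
Conjugacy classes: {e} of size 1, {r^3} of size 1, {r^1, r^5} of size 2, {r^2, r^4} of size 2, {s, sr^2, ...} of size 3, {sr, sr^3, ...} of size 3.
Character table:
  irrep \ class              {e} (size 1)  {r^3} (size 1)  {r^1, r^5} (size 2)  {r^2, r^4} (size 2)  {s, sr^2, ...} (size 3)  {sr, sr^3, ...} (size 3)
  chi_1 (triv)               1             1               1                    1                    1                        1                       
  chi_2 (sign: r->1, s->-1)  1             1               1                    1                    -1                       -1                      
  chi_3 (r->-1, s->1)        1             -1              -1                   1                    1                        -1                      
  chi_4 (r->-1, s->-1)       1             -1              -1                   1                    -1                       1                       
  chi_5 (2d, j=1)            2             -2              1                    -1                   0                        0                       
  chi_6 (2d, j=2)            2             2               -1                   -1                   0                        0                       

Spot check: chi_5 (2d, j=1) on {r^1, r^5} = 1.

Argument: D_6 has order 2*6 = 12 with 6 conjugacy classes, hence 6 irreducibles. Sum of squared dims 1 + 1 + 1 + 1 + 4 + 4 = 12 = |G|. Linear characters come from the abelianisation; the 2-dimensional irreps have character r^k -> 2*cos(2*pi*j*k/6), reflections -> 0.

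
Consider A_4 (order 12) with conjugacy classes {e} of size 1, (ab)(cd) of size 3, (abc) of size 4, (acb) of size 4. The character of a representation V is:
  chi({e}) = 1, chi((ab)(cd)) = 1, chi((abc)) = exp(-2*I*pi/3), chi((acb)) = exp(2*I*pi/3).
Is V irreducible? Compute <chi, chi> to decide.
Irreducible: <chi, chi> = 1.

Reasoning: <chi, chi> = (1/|G|) sum_C |C| * |chi(C)|^2 = (1/12)[1*|1|^2 + 3*|1|^2 + 4*|exp(-2*I*pi/3)|^2 + 4*|exp(2*I*pi/3)|^2]
  = (1/12)[(1) + (3) + (4) + (4)] = 12/12 = 1.
(Exp terms are combined using exp(i*s)*conj(exp(i*t)) = exp(i*(s-t)), and sums of them are collapsed using the identity that for every m > 1 the m distinct m-th roots of unity sum to 0, e.g. 1 + exp(2*I*pi/3) + exp(-2*I*pi/3) = 0.)
A character is irreducible iff <chi, chi> = 1, so this representation is irreducible.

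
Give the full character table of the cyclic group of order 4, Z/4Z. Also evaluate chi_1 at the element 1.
Character table of Z/4Z (irreps indexed chi_0,...,chi_3 with chi_k(m) = zeta_4^(k*m), zeta_4 = exp(2*pi*i/4)):
  irrep \ class  {0} (size 1)  {1} (size 1)  {2} (size 1)  {3} (size 1)
  chi_0          1             1             1             1           
  chi_1          1             I             -1            -I          
  chi_2          1             -1            1             -1          
  chi_3          1             -I            -1            I           

Spot check: chi_1(1) = zeta_4^(1*1) = zeta_4^1 = I.

Derivation: Z/4Z is abelian, so all 4 irreducible complex representations are 1-dimensional. They are given by chi_k(m) = zeta_4^(k*m) for k = 0,...,3. Row orthogonality: sum_m chi_k(m) conj(chi_l(m)) = 4 * [k = l].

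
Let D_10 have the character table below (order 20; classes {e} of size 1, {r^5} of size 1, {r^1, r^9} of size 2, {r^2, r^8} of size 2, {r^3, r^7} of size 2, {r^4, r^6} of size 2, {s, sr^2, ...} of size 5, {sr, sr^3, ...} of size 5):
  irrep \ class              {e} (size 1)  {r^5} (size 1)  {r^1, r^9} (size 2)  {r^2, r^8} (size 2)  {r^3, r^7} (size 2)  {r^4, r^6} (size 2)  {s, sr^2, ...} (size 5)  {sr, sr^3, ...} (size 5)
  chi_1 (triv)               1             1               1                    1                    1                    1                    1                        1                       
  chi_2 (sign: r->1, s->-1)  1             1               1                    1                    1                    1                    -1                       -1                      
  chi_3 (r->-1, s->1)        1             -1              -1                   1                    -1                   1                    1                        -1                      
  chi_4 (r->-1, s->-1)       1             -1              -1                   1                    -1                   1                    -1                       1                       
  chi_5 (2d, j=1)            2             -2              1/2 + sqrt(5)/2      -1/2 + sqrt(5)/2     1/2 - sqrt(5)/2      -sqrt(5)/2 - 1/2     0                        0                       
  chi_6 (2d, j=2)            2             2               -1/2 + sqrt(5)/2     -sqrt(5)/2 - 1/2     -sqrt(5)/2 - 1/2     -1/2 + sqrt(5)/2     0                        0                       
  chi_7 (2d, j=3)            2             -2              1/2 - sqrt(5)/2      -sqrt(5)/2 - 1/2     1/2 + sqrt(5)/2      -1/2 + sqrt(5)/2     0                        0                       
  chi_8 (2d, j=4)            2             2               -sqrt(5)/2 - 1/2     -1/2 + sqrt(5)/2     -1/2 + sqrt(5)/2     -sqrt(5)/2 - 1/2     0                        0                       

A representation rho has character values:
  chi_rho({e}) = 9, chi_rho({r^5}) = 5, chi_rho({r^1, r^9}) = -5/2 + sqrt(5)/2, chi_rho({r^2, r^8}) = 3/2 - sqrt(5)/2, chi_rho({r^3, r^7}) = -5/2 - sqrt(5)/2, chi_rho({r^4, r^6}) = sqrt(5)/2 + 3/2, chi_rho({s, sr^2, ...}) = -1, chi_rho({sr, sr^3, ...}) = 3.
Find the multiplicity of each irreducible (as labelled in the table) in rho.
Multiplicities: chi_1: 1, chi_2: 0, chi_3: 0, chi_4: 2, chi_5: 0, chi_6: 2, chi_7: 0, chi_8: 1.

Use <chi_rho, chi> = (1/|G|) sum_C |C| * chi_rho(C) * conj(chi(C)) with |G| = 20 for each irreducible chi in the table:
  <chi_rho, chi_1> = (1/20)[1*(9)*conj(1) + 1*(5)*conj(1) + 2*(-5/2 + sqrt(5)/2)*conj(1) + 2*(3/2 - sqrt(5)/2)*conj(1) + 2*(-5/2 - sqrt(5)/2)*conj(1) + 2*(sqrt(5)/2 + 3/2)*conj(1) + 5*(-1)*conj(1) + 5*(3)*conj(1)]
      = (1/20)[(9) + (5) + (-5 + sqrt(5)) + (3 - sqrt(5)) + (-5 - sqrt(5)) + (sqrt(5) + 3) + (-5) + (15)] = 20/20 = 1
  <chi_rho, chi_2> = (1/20)[1*(9)*conj(1) + 1*(5)*conj(1) + 2*(-5/2 + sqrt(5)/2)*conj(1) + 2*(3/2 - sqrt(5)/2)*conj(1) + 2*(-5/2 - sqrt(5)/2)*conj(1) + 2*(sqrt(5)/2 + 3/2)*conj(1) + 5*(-1)*conj(-1) + 5*(3)*conj(-1)]
      = (1/20)[(9) + (5) + (-5 + sqrt(5)) + (3 - sqrt(5)) + (-5 - sqrt(5)) + (sqrt(5) + 3) + (5) + (-15)] = 0/20 = 0
  <chi_rho, chi_3> = (1/20)[1*(9)*conj(1) + 1*(5)*conj(-1) + 2*(-5/2 + sqrt(5)/2)*conj(-1) + 2*(3/2 - sqrt(5)/2)*conj(1) + 2*(-5/2 - sqrt(5)/2)*conj(-1) + 2*(sqrt(5)/2 + 3/2)*conj(1) + 5*(-1)*conj(1) + 5*(3)*conj(-1)]
      = (1/20)[(9) + (-5) + (5 - sqrt(5)) + (3 - sqrt(5)) + (sqrt(5) + 5) + (sqrt(5) + 3) + (-5) + (-15)] = 0/20 = 0
  <chi_rho, chi_4> = (1/20)[1*(9)*conj(1) + 1*(5)*conj(-1) + 2*(-5/2 + sqrt(5)/2)*conj(-1) + 2*(3/2 - sqrt(5)/2)*conj(1) + 2*(-5/2 - sqrt(5)/2)*conj(-1) + 2*(sqrt(5)/2 + 3/2)*conj(1) + 5*(-1)*conj(-1) + 5*(3)*conj(1)]
      = (1/20)[(9) + (-5) + (5 - sqrt(5)) + (3 - sqrt(5)) + (sqrt(5) + 5) + (sqrt(5) + 3) + (5) + (15)] = 40/20 = 2
  <chi_rho, chi_5> = (1/20)[1*(9)*conj(2) + 1*(5)*conj(-2) + 2*(-5/2 + sqrt(5)/2)*conj(1/2 + sqrt(5)/2) + 2*(3/2 - sqrt(5)/2)*conj(-1/2 + sqrt(5)/2) + 2*(-5/2 - sqrt(5)/2)*conj(1/2 - sqrt(5)/2) + 2*(sqrt(5)/2 + 3/2)*conj(-sqrt(5)/2 - 1/2) + 5*(-1)*conj(0) + 5*(3)*conj(0)]
      = (1/20)[(18) + (-10) + (-2*sqrt(5)) + (-4 + 2*sqrt(5)) + (2*sqrt(5)) + (-2*sqrt(5) - 4) + (0) + (0)] = 0/20 = 0
  <chi_rho, chi_6> = (1/20)[1*(9)*conj(2) + 1*(5)*conj(2) + 2*(-5/2 + sqrt(5)/2)*conj(-1/2 + sqrt(5)/2) + 2*(3/2 - sqrt(5)/2)*conj(-sqrt(5)/2 - 1/2) + 2*(-5/2 - sqrt(5)/2)*conj(-sqrt(5)/2 - 1/2) + 2*(sqrt(5)/2 + 3/2)*conj(-1/2 + sqrt(5)/2) + 5*(-1)*conj(0) + 5*(3)*conj(0)]
      = (1/20)[(18) + (10) + (5 - 3*sqrt(5)) + (1 - sqrt(5)) + (5 + 3*sqrt(5)) + (1 + sqrt(5)) + (0) + (0)] = 40/20 = 2
  <chi_rho, chi_7> = (1/20)[1*(9)*conj(2) + 1*(5)*conj(-2) + 2*(-5/2 + sqrt(5)/2)*conj(1/2 - sqrt(5)/2) + 2*(3/2 - sqrt(5)/2)*conj(-sqrt(5)/2 - 1/2) + 2*(-5/2 - sqrt(5)/2)*conj(1/2 + sqrt(5)/2) + 2*(sqrt(5)/2 + 3/2)*conj(-1/2 + sqrt(5)/2) + 5*(-1)*conj(0) + 5*(3)*conj(0)]
      = (1/20)[(18) + (-10) + (-5 + 3*sqrt(5)) + (1 - sqrt(5)) + (-3*sqrt(5) - 5) + (1 + sqrt(5)) + (0) + (0)] = 0/20 = 0
  <chi_rho, chi_8> = (1/20)[1*(9)*conj(2) + 1*(5)*conj(2) + 2*(-5/2 + sqrt(5)/2)*conj(-sqrt(5)/2 - 1/2) + 2*(3/2 - sqrt(5)/2)*conj(-1/2 + sqrt(5)/2) + 2*(-5/2 - sqrt(5)/2)*conj(-1/2 + sqrt(5)/2) + 2*(sqrt(5)/2 + 3/2)*conj(-sqrt(5)/2 - 1/2) + 5*(-1)*conj(0) + 5*(3)*conj(0)]
      = (1/20)[(18) + (10) + (2*sqrt(5)) + (-4 + 2*sqrt(5)) + (-2*sqrt(5)) + (-2*sqrt(5) - 4) + (0) + (0)] = 20/20 = 1
Dimension check: dim(rho) = sum (mult * dim) = 1*1 + 0*1 + 0*1 + 2*1 + 0*2 + 2*2 + 0*2 + 1*2 = 9 = chi_rho(e) = 9.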